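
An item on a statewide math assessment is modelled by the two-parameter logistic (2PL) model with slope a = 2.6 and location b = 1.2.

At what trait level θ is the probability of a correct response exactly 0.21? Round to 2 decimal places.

0.69

P(θ) = 1 / (1 + exp(−a(θ − b)))
logit = ln(0.2100/0.7900) = -1.3249
θ = b + logit/(a) = 1.2 + (-1.3249)/2.6000 = 0.6904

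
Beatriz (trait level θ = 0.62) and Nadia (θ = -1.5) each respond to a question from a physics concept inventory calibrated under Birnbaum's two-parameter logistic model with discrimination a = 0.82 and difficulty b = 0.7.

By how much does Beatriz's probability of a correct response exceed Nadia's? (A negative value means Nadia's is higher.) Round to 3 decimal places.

0.342

P(θ) = 1 / (1 + exp(−a(θ − b)))
P(Beatriz) = 0.4836  [exponent -0.0656]
P(Nadia) = 0.1414  [exponent -1.8040]
Difference = 0.4836 − 0.1414 = 0.3422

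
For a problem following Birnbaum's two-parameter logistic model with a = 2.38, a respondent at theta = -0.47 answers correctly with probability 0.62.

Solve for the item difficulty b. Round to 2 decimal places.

P(theta) = 1 / (1 + exp(−a(theta − b)))
logit(0.62) = ln(0.62/0.38) = 0.4895
b = theta − logit/(a) = -0.47 − 0.4895/2.3800 = -0.6757

-0.68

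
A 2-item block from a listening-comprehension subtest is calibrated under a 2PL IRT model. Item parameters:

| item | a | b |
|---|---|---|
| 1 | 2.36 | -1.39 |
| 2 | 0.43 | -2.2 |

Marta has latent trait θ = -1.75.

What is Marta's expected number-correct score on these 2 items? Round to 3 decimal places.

P(θ) = 1 / (1 + exp(−a(θ − b)))
P_1 = 1/(1+e^{0.8496}) = 0.2995
P_2 = 1/(1+e^{-0.1935}) = 0.5482
E[score] = 0.2995 + 0.5482 = 0.8477

0.848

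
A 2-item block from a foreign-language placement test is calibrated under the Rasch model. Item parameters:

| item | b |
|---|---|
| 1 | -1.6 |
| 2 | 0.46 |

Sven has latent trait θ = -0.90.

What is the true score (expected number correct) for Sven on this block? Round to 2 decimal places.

0.87

P(θ) = 1 / (1 + exp(−(θ − b)))
P_1 = 1/(1+e^{-0.7000}) = 0.6682
P_2 = 1/(1+e^{1.3600}) = 0.2042
E[score] = 0.6682 + 0.2042 = 0.8724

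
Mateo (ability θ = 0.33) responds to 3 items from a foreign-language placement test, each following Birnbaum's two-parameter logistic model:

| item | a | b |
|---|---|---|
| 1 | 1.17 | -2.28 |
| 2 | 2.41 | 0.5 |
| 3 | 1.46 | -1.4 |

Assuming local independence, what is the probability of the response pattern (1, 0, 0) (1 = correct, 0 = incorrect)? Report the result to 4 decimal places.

0.0425

P(θ) = 1 / (1 + exp(−a(θ − b)))
P_1 = 1/(1+e^{-3.0537}) = 0.9549
P_2 = 1/(1+e^{0.4097}) = 0.3990
P_3 = 1/(1+e^{-2.5258}) = 0.9259
L = P_1 × (1−P_2) × (1−P_3) = 0.9549 × 0.6010 × 0.0741 = 0.04251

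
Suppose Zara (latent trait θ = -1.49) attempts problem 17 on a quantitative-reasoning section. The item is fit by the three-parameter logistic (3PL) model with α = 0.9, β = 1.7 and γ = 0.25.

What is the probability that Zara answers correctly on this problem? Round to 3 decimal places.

P(θ) = γ + (1 − γ) · 1 / (1 + exp(−α(θ − β)))
Exponent: 0.9 × (-1.49 − 1.7) = -2.8710
1/(1 + e^{2.8710}) = 0.0536
P = 0.25 + 0.75 × 0.0536 = 0.2902

0.290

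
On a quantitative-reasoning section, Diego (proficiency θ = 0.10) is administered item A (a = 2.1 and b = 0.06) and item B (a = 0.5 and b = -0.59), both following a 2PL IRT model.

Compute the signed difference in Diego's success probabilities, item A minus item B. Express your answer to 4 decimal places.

-0.0644

P(θ) = 1 / (1 + exp(−a(θ − b)))
P_A = 0.5210
P_B = 0.5854
P_A − P_B = -0.0644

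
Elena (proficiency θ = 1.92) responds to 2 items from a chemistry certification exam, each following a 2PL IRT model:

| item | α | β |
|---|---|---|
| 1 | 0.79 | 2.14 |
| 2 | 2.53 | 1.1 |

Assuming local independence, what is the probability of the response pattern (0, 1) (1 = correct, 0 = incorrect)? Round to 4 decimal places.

0.4827

P(θ) = 1 / (1 + exp(−α(θ − β)))
P_1 = 1/(1+e^{0.1738}) = 0.4567
P_2 = 1/(1+e^{-2.0746}) = 0.8884
L = (1−P_1) × P_2 = 0.5433 × 0.8884 = 0.48271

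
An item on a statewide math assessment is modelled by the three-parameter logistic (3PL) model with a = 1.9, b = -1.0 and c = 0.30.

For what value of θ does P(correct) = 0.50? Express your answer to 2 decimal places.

-1.48

P(θ) = c + (1 − c) · 1 / (1 + exp(−a(θ − b)))
Remove guessing floor: (0.50 − 0.30)/(1 − 0.30) = 0.2857
logit = ln(0.2857/0.7143) = -0.9163
θ = b + logit/(a) = -1.0 + (-0.9163)/1.9000 = -1.4823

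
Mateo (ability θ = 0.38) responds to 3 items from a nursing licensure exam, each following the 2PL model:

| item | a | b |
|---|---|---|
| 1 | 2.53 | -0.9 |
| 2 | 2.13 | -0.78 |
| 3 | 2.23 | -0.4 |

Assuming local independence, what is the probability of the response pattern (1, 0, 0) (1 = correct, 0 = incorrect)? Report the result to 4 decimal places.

P(θ) = 1 / (1 + exp(−a(θ − b)))
P_1 = 1/(1+e^{-3.2384}) = 0.9623
P_2 = 1/(1+e^{-2.4708}) = 0.9221
P_3 = 1/(1+e^{-1.7394}) = 0.8506
L = P_1 × (1−P_2) × (1−P_3) = 0.9623 × 0.0779 × 0.1494 = 0.01120

0.0112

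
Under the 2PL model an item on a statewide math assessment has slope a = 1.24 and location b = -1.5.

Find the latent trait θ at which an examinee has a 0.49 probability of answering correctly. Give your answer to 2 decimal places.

-1.53

P(θ) = 1 / (1 + exp(−a(θ − b)))
logit = ln(0.4900/0.5100) = -0.0400
θ = b + logit/(a) = -1.5 + (-0.0400)/1.2400 = -1.5323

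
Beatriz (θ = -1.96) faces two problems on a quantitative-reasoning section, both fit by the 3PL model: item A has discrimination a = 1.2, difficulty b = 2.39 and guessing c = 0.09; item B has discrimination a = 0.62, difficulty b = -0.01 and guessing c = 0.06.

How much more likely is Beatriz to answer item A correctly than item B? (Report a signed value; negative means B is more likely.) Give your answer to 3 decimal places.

P(θ) = c + (1 − c) · 1 / (1 + exp(−a(θ − b)))
P_A = 0.0949
P_B = 0.2761
P_A − P_B = -0.1812

-0.181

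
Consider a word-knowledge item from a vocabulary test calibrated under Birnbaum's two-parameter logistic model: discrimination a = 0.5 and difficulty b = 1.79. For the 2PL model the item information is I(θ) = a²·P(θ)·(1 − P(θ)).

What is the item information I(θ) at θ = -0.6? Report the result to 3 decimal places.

0.045

P = 1/(1+e^{1.1950}) = 0.2324
P(1−P) = 0.2324 × 0.7676 = 0.1784
I = a² × P(1−P) = 0.5² × 0.1784 = 0.04459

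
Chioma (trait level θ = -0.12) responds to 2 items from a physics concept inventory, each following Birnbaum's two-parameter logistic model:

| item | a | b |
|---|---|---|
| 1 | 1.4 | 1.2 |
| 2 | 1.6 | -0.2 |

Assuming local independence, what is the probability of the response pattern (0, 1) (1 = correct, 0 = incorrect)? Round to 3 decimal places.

0.460

P(θ) = 1 / (1 + exp(−a(θ − b)))
P_1 = 1/(1+e^{1.8480}) = 0.1361
P_2 = 1/(1+e^{-0.1280}) = 0.5320
L = (1−P_1) × P_2 = 0.8639 × 0.5320 = 0.45955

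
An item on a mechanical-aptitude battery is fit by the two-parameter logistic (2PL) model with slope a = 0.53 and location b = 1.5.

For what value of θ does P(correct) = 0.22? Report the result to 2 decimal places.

P(θ) = 1 / (1 + exp(−a(θ − b)))
logit = ln(0.2200/0.7800) = -1.2657
θ = b + logit/(a) = 1.5 + (-1.2657)/0.5300 = -0.8880

-0.89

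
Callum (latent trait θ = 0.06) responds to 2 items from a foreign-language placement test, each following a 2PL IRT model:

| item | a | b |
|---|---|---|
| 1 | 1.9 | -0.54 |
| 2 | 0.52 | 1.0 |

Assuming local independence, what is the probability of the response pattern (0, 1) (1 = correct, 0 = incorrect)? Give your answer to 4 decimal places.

0.0921

P(θ) = 1 / (1 + exp(−a(θ − b)))
P_1 = 1/(1+e^{-1.1400}) = 0.7577
P_2 = 1/(1+e^{0.4888}) = 0.3802
L = (1−P_1) × P_2 = 0.2423 × 0.3802 = 0.09212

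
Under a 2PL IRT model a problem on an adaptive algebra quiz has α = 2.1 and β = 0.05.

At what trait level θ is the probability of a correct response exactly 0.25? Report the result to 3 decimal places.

P(θ) = 1 / (1 + exp(−α(θ − β)))
logit = ln(0.2500/0.7500) = -1.0986
θ = β + logit/(α) = 0.05 + (-1.0986)/2.1000 = -0.4731

-0.473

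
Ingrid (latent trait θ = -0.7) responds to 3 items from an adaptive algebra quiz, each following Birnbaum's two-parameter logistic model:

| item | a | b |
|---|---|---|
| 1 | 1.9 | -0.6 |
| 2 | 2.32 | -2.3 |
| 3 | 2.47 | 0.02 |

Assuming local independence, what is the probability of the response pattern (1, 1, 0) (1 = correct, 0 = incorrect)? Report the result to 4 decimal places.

P(θ) = 1 / (1 + exp(−a(θ − b)))
P_1 = 1/(1+e^{0.1900}) = 0.4526
P_2 = 1/(1+e^{-3.7120}) = 0.9762
P_3 = 1/(1+e^{1.7784}) = 0.1445
L = P_1 × P_2 × (1−P_3) = 0.4526 × 0.9762 × 0.8555 = 0.37800

0.3780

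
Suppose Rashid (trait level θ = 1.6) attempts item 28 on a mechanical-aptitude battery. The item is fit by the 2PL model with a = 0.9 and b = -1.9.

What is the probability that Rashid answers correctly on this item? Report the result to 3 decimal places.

0.959

P(θ) = 1 / (1 + exp(−a(θ − b)))
Exponent: 0.9 × (1.6 − (-1.9)) = 3.1500
1/(1 + e^{-3.1500}) = 0.9589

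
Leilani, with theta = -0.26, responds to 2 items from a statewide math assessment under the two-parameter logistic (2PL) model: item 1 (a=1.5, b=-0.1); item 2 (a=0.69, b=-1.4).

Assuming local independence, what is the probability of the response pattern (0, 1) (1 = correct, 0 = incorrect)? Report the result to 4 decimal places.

0.3846

P(theta) = 1 / (1 + exp(−a(theta − b)))
P_1 = 1/(1+e^{0.2400}) = 0.4403
P_2 = 1/(1+e^{-0.7866}) = 0.6871
L = (1−P_1) × P_2 = 0.5597 × 0.6871 = 0.38458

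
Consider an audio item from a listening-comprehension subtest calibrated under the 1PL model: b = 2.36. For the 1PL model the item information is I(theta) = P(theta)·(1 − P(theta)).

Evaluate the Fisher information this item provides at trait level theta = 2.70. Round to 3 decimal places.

P = 1/(1+e^{-0.3400}) = 0.5842
P(1−P) = 0.5842 × 0.4158 = 0.2429
I = P(1−P) = 0.24291

0.243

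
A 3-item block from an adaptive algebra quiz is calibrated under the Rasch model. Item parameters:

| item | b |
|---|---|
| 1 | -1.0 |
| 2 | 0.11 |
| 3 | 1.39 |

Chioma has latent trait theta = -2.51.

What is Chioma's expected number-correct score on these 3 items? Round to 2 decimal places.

P(theta) = 1 / (1 + exp(−(theta − b)))
P_1 = 1/(1+e^{1.5100}) = 0.1809
P_2 = 1/(1+e^{2.6200}) = 0.0679
P_3 = 1/(1+e^{3.9000}) = 0.0198
E[score] = 0.1809 + 0.0679 + 0.0198 = 0.2686

0.27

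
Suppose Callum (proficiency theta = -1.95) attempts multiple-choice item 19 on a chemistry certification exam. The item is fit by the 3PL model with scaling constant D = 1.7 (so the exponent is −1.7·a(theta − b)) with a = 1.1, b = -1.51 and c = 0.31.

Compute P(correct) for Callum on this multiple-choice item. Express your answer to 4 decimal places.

P(theta) = c + (1 − c) · 1 / (1 + exp(−D·a(theta − b)))
Exponent: 1.7 × 1.1 × (-1.95 − (-1.51)) = -0.8228
1/(1 + e^{0.8228}) = 0.3052
P = 0.31 + 0.69 × 0.3052 = 0.5206

0.5206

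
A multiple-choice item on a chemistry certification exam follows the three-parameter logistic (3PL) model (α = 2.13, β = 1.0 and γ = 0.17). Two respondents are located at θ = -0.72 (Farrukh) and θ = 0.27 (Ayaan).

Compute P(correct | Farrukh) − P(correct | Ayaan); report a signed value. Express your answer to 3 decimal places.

-0.124

P(θ) = γ + (1 − γ) · 1 / (1 + exp(−α(θ − β)))
P(Farrukh) = 0.1907  [exponent -3.6636]
P(Ayaan) = 0.3147  [exponent -1.5549]
Difference = 0.1907 − 0.3147 = -0.1240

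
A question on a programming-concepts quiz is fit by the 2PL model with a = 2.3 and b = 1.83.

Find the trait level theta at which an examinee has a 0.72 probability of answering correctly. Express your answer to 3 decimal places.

P(theta) = 1 / (1 + exp(−a(theta − b)))
logit = ln(0.7200/0.2800) = 0.9445
theta = b + logit/(a) = 1.83 + 0.9445/2.3000 = 2.2406

2.241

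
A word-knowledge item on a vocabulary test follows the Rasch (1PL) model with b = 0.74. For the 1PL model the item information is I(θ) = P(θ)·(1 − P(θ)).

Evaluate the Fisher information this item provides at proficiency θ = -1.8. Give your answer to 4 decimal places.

0.0678

P = 1/(1+e^{2.5400}) = 0.0731
P(1−P) = 0.0731 × 0.9269 = 0.0678
I = P(1−P) = 0.06776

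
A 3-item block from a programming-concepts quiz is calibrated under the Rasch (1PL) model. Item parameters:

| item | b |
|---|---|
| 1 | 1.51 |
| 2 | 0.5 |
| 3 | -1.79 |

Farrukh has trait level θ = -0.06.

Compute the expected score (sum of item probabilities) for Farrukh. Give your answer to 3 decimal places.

P(θ) = 1 / (1 + exp(−(θ − b)))
P_1 = 1/(1+e^{1.5700}) = 0.1722
P_2 = 1/(1+e^{0.5600}) = 0.3635
P_3 = 1/(1+e^{-1.7300}) = 0.8494
E[score] = 0.1722 + 0.3635 + 0.8494 = 1.3852

1.385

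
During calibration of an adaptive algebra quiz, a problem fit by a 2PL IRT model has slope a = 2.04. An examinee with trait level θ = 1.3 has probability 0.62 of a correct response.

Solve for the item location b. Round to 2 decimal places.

1.06

P(θ) = 1 / (1 + exp(−a(θ − b)))
logit(0.62) = ln(0.62/0.38) = 0.4895
b = θ − logit/(a) = 1.3 − 0.4895/2.0400 = 1.0600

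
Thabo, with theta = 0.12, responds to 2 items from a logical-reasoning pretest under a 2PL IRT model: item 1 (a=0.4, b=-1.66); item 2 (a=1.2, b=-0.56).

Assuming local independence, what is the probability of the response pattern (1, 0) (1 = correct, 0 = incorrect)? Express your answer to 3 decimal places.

P(theta) = 1 / (1 + exp(−a(theta − b)))
P_1 = 1/(1+e^{-0.7120}) = 0.6708
P_2 = 1/(1+e^{-0.8160}) = 0.6934
L = P_1 × (1−P_2) = 0.6708 × 0.3066 = 0.20569

0.206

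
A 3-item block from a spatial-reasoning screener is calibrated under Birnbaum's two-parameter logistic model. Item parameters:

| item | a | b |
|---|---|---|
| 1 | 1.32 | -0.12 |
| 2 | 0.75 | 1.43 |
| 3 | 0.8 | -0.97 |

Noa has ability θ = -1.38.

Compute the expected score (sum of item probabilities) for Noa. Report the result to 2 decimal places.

P(θ) = 1 / (1 + exp(−a(θ − b)))
P_1 = 1/(1+e^{1.6632}) = 0.1593
P_2 = 1/(1+e^{2.1075}) = 0.1084
P_3 = 1/(1+e^{0.3280}) = 0.4187
E[score] = 0.1593 + 0.1084 + 0.4187 = 0.6864

0.69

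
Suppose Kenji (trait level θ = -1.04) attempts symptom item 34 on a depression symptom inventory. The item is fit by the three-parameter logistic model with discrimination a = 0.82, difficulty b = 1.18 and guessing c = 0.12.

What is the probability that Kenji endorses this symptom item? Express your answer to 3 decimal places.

0.243

P(θ) = c + (1 − c) · 1 / (1 + exp(−a(θ − b)))
Exponent: 0.82 × (-1.04 − 1.18) = -1.8204
1/(1 + e^{1.8204}) = 0.1394
P = 0.12 + 0.88 × 0.1394 = 0.2427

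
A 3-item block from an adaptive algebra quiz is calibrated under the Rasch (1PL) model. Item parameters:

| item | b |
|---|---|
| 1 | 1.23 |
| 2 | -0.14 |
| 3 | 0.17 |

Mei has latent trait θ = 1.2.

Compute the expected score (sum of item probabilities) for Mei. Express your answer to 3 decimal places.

P(θ) = 1 / (1 + exp(−(θ − b)))
P_1 = 1/(1+e^{0.0300}) = 0.4925
P_2 = 1/(1+e^{-1.3400}) = 0.7925
P_3 = 1/(1+e^{-1.0300}) = 0.7369
E[score] = 0.4925 + 0.7925 + 0.7369 = 2.0219

2.022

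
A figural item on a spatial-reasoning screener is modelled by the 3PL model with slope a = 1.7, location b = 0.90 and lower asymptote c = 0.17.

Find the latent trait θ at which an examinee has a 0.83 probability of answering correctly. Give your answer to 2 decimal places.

P(θ) = c + (1 − c) · 1 / (1 + exp(−a(θ − b)))
Remove guessing floor: (0.83 − 0.17)/(1 − 0.17) = 0.7952
logit = ln(0.7952/0.2048) = 1.3564
θ = b + logit/(a) = 0.90 + 1.3564/1.7000 = 1.6979

1.70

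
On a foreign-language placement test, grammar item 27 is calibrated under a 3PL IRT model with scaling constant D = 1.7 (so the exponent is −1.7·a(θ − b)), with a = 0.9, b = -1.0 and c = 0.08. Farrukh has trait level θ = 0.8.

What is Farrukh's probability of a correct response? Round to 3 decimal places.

P(θ) = c + (1 − c) · 1 / (1 + exp(−D·a(θ − b)))
Exponent: 1.7 × 0.9 × (0.8 − (-1.0)) = 2.7540
1/(1 + e^{-2.7540}) = 0.9401
P = 0.08 + 0.92 × 0.9401 = 0.9449

0.945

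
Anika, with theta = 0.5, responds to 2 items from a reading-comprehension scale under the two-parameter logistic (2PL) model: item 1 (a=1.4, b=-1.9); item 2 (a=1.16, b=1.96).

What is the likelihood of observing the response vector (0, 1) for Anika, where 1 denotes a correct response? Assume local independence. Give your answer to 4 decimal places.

P(theta) = 1 / (1 + exp(−a(theta − b)))
P_1 = 1/(1+e^{-3.3600}) = 0.9664
P_2 = 1/(1+e^{1.6936}) = 0.1553
L = (1−P_1) × P_2 = 0.0336 × 0.1553 = 0.00521

0.0052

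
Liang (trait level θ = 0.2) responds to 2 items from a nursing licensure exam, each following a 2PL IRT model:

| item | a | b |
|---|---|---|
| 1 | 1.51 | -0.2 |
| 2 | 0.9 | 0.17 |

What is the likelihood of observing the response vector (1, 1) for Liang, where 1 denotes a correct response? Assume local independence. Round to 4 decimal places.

0.3276

P(θ) = 1 / (1 + exp(−a(θ − b)))
P_1 = 1/(1+e^{-0.6040}) = 0.6466
P_2 = 1/(1+e^{-0.0270}) = 0.5067
L = P_1 × P_2 = 0.6466 × 0.5067 = 0.32765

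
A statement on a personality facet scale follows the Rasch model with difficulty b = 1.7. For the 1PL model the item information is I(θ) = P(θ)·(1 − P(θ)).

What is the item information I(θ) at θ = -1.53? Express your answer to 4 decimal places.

P = 1/(1+e^{3.2300}) = 0.0381
P(1−P) = 0.0381 × 0.9619 = 0.0366
I = P(1−P) = 0.03660

0.0366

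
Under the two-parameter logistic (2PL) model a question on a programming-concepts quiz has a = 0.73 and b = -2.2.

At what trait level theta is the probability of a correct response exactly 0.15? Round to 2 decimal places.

P(theta) = 1 / (1 + exp(−a(theta − b)))
logit = ln(0.1500/0.8500) = -1.7346
theta = b + logit/(a) = -2.2 + (-1.7346)/0.7300 = -4.5762

-4.58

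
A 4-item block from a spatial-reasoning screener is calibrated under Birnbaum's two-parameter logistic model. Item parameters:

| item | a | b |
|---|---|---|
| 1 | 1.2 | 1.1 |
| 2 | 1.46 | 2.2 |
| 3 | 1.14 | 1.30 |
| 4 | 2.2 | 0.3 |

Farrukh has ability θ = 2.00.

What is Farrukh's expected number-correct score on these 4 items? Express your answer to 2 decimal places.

2.84

P(θ) = 1 / (1 + exp(−a(θ − b)))
P_1 = 1/(1+e^{-1.0800}) = 0.7465
P_2 = 1/(1+e^{0.2920}) = 0.4275
P_3 = 1/(1+e^{-0.7980}) = 0.6895
P_4 = 1/(1+e^{-3.7400}) = 0.9768
E[score] = 0.7465 + 0.4275 + 0.6895 + 0.9768 = 2.8404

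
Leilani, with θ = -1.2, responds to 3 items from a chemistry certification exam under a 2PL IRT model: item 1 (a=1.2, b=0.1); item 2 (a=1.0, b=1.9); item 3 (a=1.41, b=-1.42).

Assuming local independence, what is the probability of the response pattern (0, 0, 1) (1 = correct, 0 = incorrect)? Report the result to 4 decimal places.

0.4562

P(θ) = 1 / (1 + exp(−a(θ − b)))
P_1 = 1/(1+e^{1.5600}) = 0.1736
P_2 = 1/(1+e^{3.1000}) = 0.0431
P_3 = 1/(1+e^{-0.3102}) = 0.5769
L = (1−P_1) × (1−P_2) × P_3 = 0.8264 × 0.9569 × 0.5769 = 0.45620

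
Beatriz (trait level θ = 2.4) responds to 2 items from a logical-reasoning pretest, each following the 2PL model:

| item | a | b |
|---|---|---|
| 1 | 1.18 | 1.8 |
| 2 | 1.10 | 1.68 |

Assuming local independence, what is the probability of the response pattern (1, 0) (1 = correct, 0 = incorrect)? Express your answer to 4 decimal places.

0.2089

P(θ) = 1 / (1 + exp(−a(θ − b)))
P_1 = 1/(1+e^{-0.7080}) = 0.6700
P_2 = 1/(1+e^{-0.7920}) = 0.6883
L = P_1 × (1−P_2) = 0.6700 × 0.3117 = 0.20885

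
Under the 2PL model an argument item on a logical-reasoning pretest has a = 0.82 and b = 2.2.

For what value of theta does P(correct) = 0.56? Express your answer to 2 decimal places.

P(theta) = 1 / (1 + exp(−a(theta − b)))
logit = ln(0.5600/0.4400) = 0.2412
theta = b + logit/(a) = 2.2 + 0.2412/0.8200 = 2.4941

2.49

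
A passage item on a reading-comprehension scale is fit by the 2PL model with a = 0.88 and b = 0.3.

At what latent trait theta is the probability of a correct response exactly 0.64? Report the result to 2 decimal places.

0.95

P(theta) = 1 / (1 + exp(−a(theta − b)))
logit = ln(0.6400/0.3600) = 0.5754
theta = b + logit/(a) = 0.3 + 0.5754/0.8800 = 0.9538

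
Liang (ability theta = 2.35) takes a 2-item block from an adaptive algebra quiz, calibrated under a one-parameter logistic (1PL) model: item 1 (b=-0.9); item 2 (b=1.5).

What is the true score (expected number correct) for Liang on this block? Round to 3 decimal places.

P(theta) = 1 / (1 + exp(−(theta − b)))
P_1 = 1/(1+e^{-3.2500}) = 0.9627
P_2 = 1/(1+e^{-0.8500}) = 0.7006
E[score] = 0.9627 + 0.7006 = 1.6632

1.663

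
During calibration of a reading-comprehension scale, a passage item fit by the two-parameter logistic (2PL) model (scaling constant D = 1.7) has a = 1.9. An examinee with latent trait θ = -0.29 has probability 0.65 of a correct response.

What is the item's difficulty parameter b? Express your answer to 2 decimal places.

-0.48

P(θ) = 1 / (1 + exp(−D·a(θ − b)))
logit(0.65) = ln(0.65/0.35) = 0.6190
b = θ − logit/(1.7·a) = -0.29 − 0.6190/3.2300 = -0.4817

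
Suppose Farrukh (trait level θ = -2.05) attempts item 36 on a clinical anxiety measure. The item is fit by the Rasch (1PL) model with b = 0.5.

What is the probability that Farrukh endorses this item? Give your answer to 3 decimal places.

0.072

P(θ) = 1 / (1 + exp(−(θ − b)))
Exponent: (-2.05 − 0.5) = -2.5500
1/(1 + e^{2.5500}) = 0.0724
P = 0.0724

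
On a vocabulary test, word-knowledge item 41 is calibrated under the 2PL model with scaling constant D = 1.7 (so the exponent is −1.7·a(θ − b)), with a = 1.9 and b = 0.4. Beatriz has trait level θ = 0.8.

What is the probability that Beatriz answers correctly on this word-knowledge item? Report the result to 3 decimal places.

P(θ) = 1 / (1 + exp(−D·a(θ − b)))
Exponent: 1.7 × 1.9 × (0.8 − 0.4) = 1.2920
1/(1 + e^{-1.2920}) = 0.7845
P = 0.7845

0.784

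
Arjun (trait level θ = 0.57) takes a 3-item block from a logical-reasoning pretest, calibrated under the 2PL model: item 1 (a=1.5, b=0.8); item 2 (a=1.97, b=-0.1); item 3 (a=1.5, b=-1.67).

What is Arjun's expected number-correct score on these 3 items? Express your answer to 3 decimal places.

2.170

P(θ) = 1 / (1 + exp(−a(θ − b)))
P_1 = 1/(1+e^{0.3450}) = 0.4146
P_2 = 1/(1+e^{-1.3199}) = 0.7892
P_3 = 1/(1+e^{-3.3600}) = 0.9664
E[score] = 0.4146 + 0.7892 + 0.9664 = 2.1702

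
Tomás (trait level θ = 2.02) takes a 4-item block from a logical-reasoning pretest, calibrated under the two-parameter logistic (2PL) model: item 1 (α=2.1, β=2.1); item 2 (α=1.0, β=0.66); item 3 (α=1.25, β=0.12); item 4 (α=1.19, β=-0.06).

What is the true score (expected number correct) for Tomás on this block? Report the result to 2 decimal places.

3.09

P(θ) = 1 / (1 + exp(−α(θ − β)))
P_1 = 1/(1+e^{0.1680}) = 0.4581
P_2 = 1/(1+e^{-1.3600}) = 0.7958
P_3 = 1/(1+e^{-2.3750}) = 0.9149
P_4 = 1/(1+e^{-2.4752}) = 0.9224
E[score] = 0.4581 + 0.7958 + 0.9149 + 0.9224 = 3.0911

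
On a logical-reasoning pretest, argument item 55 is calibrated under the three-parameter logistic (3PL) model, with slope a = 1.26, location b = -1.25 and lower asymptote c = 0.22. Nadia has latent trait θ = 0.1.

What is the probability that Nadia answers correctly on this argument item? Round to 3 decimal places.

0.880

P(θ) = c + (1 − c) · 1 / (1 + exp(−a(θ − b)))
Exponent: 1.26 × (0.1 − (-1.25)) = 1.7010
1/(1 + e^{-1.7010}) = 0.8457
P = 0.22 + 0.78 × 0.8457 = 0.8796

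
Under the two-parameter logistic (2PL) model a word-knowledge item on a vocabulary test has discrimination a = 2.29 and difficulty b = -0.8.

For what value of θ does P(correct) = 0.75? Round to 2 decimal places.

P(θ) = 1 / (1 + exp(−a(θ − b)))
logit = ln(0.7500/0.2500) = 1.0986
θ = b + logit/(a) = -0.8 + 1.0986/2.2900 = -0.3203

-0.32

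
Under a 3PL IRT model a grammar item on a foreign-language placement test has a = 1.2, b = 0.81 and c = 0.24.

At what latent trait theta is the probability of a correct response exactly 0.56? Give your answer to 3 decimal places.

0.545

P(theta) = c + (1 − c) · 1 / (1 + exp(−a(theta − b)))
Remove guessing floor: (0.56 − 0.24)/(1 − 0.24) = 0.4211
logit = ln(0.4211/0.5789) = -0.3185
theta = b + logit/(a) = 0.81 + (-0.3185)/1.2000 = 0.5446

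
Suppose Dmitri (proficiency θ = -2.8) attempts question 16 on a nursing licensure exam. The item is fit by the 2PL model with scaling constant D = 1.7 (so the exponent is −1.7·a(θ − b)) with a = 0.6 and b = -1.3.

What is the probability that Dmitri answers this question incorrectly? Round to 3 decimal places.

0.822

P(θ) = 1 / (1 + exp(−D·a(θ − b)))
Exponent: 1.7 × 0.6 × (-2.8 − (-1.3)) = -1.5300
1/(1 + e^{1.5300}) = 0.1780
P = 0.1780
P(incorrect) = 1 − 0.1780 = 0.8220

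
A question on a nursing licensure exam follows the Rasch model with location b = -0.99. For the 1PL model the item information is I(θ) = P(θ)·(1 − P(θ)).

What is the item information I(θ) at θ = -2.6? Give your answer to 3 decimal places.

P = 1/(1+e^{1.6100}) = 0.1666
P(1−P) = 0.1666 × 0.8334 = 0.1388
I = P(1−P) = 0.13884

0.139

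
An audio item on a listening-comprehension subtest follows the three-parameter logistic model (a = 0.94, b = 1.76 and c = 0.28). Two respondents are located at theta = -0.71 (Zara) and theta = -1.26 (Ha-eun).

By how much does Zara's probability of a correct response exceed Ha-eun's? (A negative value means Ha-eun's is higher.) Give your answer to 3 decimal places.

P(theta) = c + (1 − c) · 1 / (1 + exp(−a(theta − b)))
P(Zara) = 0.3443  [exponent -2.3218]
P(Ha-eun) = 0.3198  [exponent -2.8388]
Difference = 0.3443 − 0.3198 = 0.0245

0.025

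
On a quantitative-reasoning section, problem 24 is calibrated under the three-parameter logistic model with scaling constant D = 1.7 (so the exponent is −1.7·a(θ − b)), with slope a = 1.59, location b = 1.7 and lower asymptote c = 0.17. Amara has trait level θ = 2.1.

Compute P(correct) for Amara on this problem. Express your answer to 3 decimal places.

0.790

P(θ) = c + (1 − c) · 1 / (1 + exp(−D·a(θ − b)))
Exponent: 1.7 × 1.59 × (2.1 − 1.7) = 1.0812
1/(1 + e^{-1.0812}) = 0.7467
P = 0.17 + 0.83 × 0.7467 = 0.7898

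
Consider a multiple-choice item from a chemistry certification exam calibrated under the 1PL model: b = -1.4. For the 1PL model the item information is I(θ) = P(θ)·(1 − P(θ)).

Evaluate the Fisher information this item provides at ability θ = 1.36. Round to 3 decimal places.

0.056

P = 1/(1+e^{-2.7600}) = 0.9405
P(1−P) = 0.9405 × 0.0595 = 0.0560
I = P(1−P) = 0.05598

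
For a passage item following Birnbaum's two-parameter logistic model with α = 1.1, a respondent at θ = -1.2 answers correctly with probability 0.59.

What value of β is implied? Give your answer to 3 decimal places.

-1.531

P(θ) = 1 / (1 + exp(−α(θ − β)))
logit(0.59) = ln(0.59/0.41) = 0.3640
β = θ − logit/(α) = -1.2 − 0.3640/1.1000 = -1.5309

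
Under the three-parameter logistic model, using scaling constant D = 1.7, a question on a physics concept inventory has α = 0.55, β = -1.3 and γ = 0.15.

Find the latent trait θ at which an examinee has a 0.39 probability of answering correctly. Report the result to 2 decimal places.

P(θ) = γ + (1 − γ) · 1 / (1 + exp(−D·α(θ − β)))
Remove guessing floor: (0.39 − 0.15)/(1 − 0.15) = 0.2824
logit = ln(0.2824/0.7176) = -0.9328
θ = β + logit/(1.7·α) = -1.3 + (-0.9328)/0.9350 = -2.2977

-2.30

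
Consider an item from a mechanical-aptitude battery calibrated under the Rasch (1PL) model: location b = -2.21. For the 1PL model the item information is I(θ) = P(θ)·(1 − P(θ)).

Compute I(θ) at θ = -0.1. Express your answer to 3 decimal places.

P = 1/(1+e^{-2.1100}) = 0.8919
P(1−P) = 0.8919 × 0.1081 = 0.0964
I = P(1−P) = 0.09644

0.096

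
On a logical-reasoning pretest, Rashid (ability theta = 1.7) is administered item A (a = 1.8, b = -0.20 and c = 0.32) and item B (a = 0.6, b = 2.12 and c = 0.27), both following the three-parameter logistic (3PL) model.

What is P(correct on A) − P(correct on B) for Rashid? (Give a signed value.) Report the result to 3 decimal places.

0.389

P(theta) = c + (1 − c) · 1 / (1 + exp(−a(theta − b)))
P_A = 0.9785
P_B = 0.5893
P_A − P_B = 0.3892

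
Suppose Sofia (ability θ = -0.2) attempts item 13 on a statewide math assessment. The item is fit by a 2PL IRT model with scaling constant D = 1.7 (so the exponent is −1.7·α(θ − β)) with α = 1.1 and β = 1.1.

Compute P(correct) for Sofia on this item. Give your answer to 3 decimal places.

0.081

P(θ) = 1 / (1 + exp(−D·α(θ − β)))
Exponent: 1.7 × 1.1 × (-0.2 − 1.1) = -2.4310
1/(1 + e^{2.4310}) = 0.0808
P = 0.0808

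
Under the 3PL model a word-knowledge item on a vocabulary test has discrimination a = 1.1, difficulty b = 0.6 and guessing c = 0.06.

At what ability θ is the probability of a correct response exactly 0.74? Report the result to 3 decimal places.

1.474

P(θ) = c + (1 − c) · 1 / (1 + exp(−a(θ − b)))
Remove guessing floor: (0.74 − 0.06)/(1 − 0.06) = 0.7234
logit = ln(0.7234/0.2766) = 0.9614
θ = b + logit/(a) = 0.6 + 0.9614/1.1000 = 1.4740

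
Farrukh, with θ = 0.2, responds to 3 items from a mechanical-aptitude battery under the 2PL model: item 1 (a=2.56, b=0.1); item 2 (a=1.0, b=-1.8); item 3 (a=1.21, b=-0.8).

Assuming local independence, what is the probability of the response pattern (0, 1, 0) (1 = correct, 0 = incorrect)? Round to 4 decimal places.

P(θ) = 1 / (1 + exp(−a(θ − b)))
P_1 = 1/(1+e^{-0.2560}) = 0.5637
P_2 = 1/(1+e^{-2.0000}) = 0.8808
P_3 = 1/(1+e^{-1.2100}) = 0.7703
L = (1−P_1) × P_2 × (1−P_3) = 0.4363 × 0.8808 × 0.2297 = 0.08828

0.0883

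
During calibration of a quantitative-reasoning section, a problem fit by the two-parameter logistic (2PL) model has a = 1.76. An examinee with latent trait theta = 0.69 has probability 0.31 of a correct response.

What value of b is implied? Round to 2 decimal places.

1.14

P(theta) = 1 / (1 + exp(−a(theta − b)))
logit(0.31) = ln(0.31/0.69) = -0.8001
b = theta − logit/(a) = 0.69 − (-0.8001)/1.7600 = 1.1446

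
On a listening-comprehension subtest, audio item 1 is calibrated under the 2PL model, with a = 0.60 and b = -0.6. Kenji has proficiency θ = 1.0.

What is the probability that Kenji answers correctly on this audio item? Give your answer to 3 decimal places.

P(θ) = 1 / (1 + exp(−a(θ − b)))
Exponent: 0.60 × (1.0 − (-0.6)) = 0.9600
1/(1 + e^{-0.9600}) = 0.7231

0.723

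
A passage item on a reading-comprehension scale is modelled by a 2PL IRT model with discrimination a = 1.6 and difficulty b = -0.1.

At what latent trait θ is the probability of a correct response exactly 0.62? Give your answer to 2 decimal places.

0.21

P(θ) = 1 / (1 + exp(−a(θ − b)))
logit = ln(0.6200/0.3800) = 0.4895
θ = b + logit/(a) = -0.1 + 0.4895/1.6000 = 0.2060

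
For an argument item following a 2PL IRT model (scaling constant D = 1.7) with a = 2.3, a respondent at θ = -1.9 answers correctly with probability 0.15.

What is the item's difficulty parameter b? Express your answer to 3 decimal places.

-1.456

P(θ) = 1 / (1 + exp(−D·a(θ − b)))
logit(0.15) = ln(0.15/0.85) = -1.7346
b = θ − logit/(1.7·a) = -1.9 − (-1.7346)/3.9100 = -1.4564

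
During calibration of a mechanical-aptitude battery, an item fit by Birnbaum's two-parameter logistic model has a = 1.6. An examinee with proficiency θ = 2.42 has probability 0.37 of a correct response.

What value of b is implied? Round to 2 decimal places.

2.75

P(θ) = 1 / (1 + exp(−a(θ − b)))
logit(0.37) = ln(0.37/0.63) = -0.5322
b = θ − logit/(a) = 2.42 − (-0.5322)/1.6000 = 2.7526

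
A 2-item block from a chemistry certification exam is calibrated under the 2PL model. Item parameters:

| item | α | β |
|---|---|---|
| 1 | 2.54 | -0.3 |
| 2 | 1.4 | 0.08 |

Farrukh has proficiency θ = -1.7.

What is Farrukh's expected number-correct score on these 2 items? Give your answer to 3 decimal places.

P(θ) = 1 / (1 + exp(−α(θ − β)))
P_1 = 1/(1+e^{3.5560}) = 0.0278
P_2 = 1/(1+e^{2.4920}) = 0.0764
E[score] = 0.0278 + 0.0764 = 0.1042

0.104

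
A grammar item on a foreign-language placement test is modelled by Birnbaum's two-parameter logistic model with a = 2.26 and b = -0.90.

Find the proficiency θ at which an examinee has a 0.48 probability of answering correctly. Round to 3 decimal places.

-0.935

P(θ) = 1 / (1 + exp(−a(θ − b)))
logit = ln(0.4800/0.5200) = -0.0800
θ = b + logit/(a) = -0.90 + (-0.0800)/2.2600 = -0.9354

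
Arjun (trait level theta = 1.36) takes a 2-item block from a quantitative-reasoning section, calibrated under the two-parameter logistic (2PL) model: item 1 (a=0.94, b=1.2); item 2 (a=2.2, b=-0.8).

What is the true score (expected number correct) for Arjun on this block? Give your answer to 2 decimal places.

P(theta) = 1 / (1 + exp(−a(theta − b)))
P_1 = 1/(1+e^{-0.1504}) = 0.5375
P_2 = 1/(1+e^{-4.7520}) = 0.9914
E[score] = 0.5375 + 0.9914 = 1.5290

1.53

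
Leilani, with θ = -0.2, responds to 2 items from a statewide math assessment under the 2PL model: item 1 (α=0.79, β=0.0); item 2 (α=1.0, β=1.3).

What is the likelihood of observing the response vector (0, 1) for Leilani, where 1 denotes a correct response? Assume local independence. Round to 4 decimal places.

0.0984

P(θ) = 1 / (1 + exp(−α(θ − β)))
P_1 = 1/(1+e^{0.1580}) = 0.4606
P_2 = 1/(1+e^{1.5000}) = 0.1824
L = (1−P_1) × P_2 = 0.5394 × 0.1824 = 0.09840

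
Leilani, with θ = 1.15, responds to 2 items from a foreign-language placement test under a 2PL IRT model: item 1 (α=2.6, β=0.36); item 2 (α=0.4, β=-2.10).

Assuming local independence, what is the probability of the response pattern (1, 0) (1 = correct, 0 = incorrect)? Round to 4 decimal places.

P(θ) = 1 / (1 + exp(−α(θ − β)))
P_1 = 1/(1+e^{-2.0540}) = 0.8864
P_2 = 1/(1+e^{-1.3000}) = 0.7858
L = P_1 × (1−P_2) = 0.8864 × 0.2142 = 0.18983

0.1898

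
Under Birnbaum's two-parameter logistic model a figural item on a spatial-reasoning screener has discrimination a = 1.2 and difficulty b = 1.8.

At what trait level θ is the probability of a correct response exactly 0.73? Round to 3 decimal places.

P(θ) = 1 / (1 + exp(−a(θ − b)))
logit = ln(0.7300/0.2700) = 0.9946
θ = b + logit/(a) = 1.8 + 0.9946/1.2000 = 2.6289

2.629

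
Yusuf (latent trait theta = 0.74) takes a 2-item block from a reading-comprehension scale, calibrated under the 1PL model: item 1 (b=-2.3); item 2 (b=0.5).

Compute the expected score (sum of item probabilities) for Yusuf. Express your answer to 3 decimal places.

1.514

P(theta) = 1 / (1 + exp(−(theta − b)))
P_1 = 1/(1+e^{-3.0400}) = 0.9543
P_2 = 1/(1+e^{-0.2400}) = 0.5597
E[score] = 0.9543 + 0.5597 = 1.5141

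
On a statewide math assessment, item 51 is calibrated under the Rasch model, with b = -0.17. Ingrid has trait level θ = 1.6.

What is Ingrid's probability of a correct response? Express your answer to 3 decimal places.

0.854

P(θ) = 1 / (1 + exp(−(θ − b)))
Exponent: (1.6 − (-0.17)) = 1.7700
1/(1 + e^{-1.7700}) = 0.8545
P = 0.8545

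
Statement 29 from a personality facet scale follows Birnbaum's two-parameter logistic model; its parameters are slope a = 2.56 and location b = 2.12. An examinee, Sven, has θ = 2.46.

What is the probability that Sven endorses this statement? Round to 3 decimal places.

P(θ) = 1 / (1 + exp(−a(θ − b)))
Exponent: 2.56 × (2.46 − 2.12) = 0.8704
1/(1 + e^{-0.8704}) = 0.7048

0.705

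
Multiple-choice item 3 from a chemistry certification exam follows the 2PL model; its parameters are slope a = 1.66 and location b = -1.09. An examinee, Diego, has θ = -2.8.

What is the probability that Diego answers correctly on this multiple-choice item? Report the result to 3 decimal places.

0.055

P(θ) = 1 / (1 + exp(−a(θ − b)))
Exponent: 1.66 × (-2.8 − (-1.09)) = -2.8386
1/(1 + e^{2.8386}) = 0.0553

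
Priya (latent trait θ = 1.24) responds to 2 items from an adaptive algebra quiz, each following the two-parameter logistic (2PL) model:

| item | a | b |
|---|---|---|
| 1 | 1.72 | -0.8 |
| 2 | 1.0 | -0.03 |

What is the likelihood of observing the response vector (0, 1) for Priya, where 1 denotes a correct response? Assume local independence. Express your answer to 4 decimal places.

0.0227

P(θ) = 1 / (1 + exp(−a(θ − b)))
P_1 = 1/(1+e^{-3.5088}) = 0.9709
P_2 = 1/(1+e^{-1.2700}) = 0.7807
L = (1−P_1) × P_2 = 0.0291 × 0.7807 = 0.02269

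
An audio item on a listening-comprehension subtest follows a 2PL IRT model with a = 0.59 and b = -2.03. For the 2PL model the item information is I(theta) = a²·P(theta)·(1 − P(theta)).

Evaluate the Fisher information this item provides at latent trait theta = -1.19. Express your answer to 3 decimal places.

0.082

P = 1/(1+e^{-0.4956}) = 0.6214
P(1−P) = 0.6214 × 0.3786 = 0.2353
I = a² × P(1−P) = 0.59² × 0.2353 = 0.08189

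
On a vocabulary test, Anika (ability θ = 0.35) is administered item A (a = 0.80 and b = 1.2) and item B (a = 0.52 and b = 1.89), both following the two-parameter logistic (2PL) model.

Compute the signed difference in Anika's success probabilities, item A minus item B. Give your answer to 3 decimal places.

0.026

P(θ) = 1 / (1 + exp(−a(θ − b)))
P_A = 0.3363
P_B = 0.3099
P_A − P_B = 0.0264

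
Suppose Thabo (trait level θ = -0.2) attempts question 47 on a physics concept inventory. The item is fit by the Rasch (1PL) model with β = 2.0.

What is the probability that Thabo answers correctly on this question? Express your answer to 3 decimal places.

P(θ) = 1 / (1 + exp(−(θ − β)))
Exponent: (-0.2 − 2.0) = -2.2000
1/(1 + e^{2.2000}) = 0.0998
P = 0.0998

0.100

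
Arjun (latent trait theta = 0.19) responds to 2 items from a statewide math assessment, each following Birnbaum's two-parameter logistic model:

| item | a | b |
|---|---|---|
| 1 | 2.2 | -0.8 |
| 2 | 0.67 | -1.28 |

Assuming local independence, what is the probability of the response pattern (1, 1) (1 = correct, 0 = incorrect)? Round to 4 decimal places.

P(theta) = 1 / (1 + exp(−a(theta − b)))
P_1 = 1/(1+e^{-2.1780}) = 0.8983
P_2 = 1/(1+e^{-0.9849}) = 0.7281
L = P_1 × P_2 = 0.8983 × 0.7281 = 0.65400

0.6540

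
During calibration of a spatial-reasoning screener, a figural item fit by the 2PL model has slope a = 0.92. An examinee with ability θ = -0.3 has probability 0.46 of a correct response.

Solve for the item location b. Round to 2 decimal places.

P(θ) = 1 / (1 + exp(−a(θ − b)))
logit(0.46) = ln(0.46/0.54) = -0.1603
b = θ − logit/(a) = -0.3 − (-0.1603)/0.9200 = -0.1257

-0.13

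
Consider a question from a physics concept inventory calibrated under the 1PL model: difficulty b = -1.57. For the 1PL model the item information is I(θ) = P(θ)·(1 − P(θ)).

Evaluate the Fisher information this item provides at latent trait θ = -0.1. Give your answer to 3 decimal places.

0.152

P = 1/(1+e^{-1.4700}) = 0.8131
P(1−P) = 0.8131 × 0.1869 = 0.1520
I = P(1−P) = 0.15200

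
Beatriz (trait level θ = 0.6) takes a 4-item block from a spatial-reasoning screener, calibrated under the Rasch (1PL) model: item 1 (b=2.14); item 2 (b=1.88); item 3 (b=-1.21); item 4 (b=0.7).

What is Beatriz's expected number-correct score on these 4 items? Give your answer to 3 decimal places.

P(θ) = 1 / (1 + exp(−(θ − b)))
P_1 = 1/(1+e^{1.5400}) = 0.1765
P_2 = 1/(1+e^{1.2800}) = 0.2176
P_3 = 1/(1+e^{-1.8100}) = 0.8594
P_4 = 1/(1+e^{0.1000}) = 0.4750
E[score] = 0.1765 + 0.2176 + 0.8594 + 0.4750 = 1.7285

1.728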